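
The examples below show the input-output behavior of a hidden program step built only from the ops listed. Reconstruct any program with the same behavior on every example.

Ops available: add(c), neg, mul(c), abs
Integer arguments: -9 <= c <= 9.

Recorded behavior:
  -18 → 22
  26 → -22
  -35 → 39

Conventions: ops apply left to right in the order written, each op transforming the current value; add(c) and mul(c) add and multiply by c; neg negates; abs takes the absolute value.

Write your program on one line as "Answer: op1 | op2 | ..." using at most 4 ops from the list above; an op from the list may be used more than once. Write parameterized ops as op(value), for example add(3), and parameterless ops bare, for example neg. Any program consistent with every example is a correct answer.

add(-7) | neg | add(-3)

Check, running the answer program on each example:
  -18 -> -25 -> 25 -> 22
  26 -> 19 -> -19 -> -22
  -35 -> -42 -> 42 -> 39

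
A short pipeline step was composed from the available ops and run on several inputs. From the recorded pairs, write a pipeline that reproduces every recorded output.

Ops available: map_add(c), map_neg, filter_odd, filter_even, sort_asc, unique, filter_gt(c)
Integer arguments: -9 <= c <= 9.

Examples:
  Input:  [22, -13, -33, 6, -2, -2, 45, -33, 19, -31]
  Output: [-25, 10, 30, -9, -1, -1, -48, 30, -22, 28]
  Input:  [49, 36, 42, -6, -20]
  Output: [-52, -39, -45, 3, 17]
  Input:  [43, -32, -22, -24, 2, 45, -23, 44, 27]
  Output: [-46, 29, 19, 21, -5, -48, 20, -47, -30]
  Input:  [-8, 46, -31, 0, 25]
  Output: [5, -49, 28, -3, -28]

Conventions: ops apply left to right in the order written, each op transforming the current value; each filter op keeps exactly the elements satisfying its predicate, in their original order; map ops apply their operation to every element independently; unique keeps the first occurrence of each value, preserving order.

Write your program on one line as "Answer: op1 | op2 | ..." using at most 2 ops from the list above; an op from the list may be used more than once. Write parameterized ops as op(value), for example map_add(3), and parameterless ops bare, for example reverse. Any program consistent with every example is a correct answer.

map_neg | map_add(-3)

Check, running the answer program on each example:
  [22, -13, -33, 6, -2, -2, 45, -33, 19, -31] -> [-22, 13, 33, -6, 2, 2, -45, 33, -19, 31] -> [-25, 10, 30, -9, -1, -1, -48, 30, -22, 28]
  [49, 36, 42, -6, -20] -> [-49, -36, -42, 6, 20] -> [-52, -39, -45, 3, 17]
  [43, -32, -22, -24, 2, 45, -23, 44, 27] -> [-43, 32, 22, 24, -2, -45, 23, -44, -27] -> [-46, 29, 19, 21, -5, -48, 20, -47, -30]
  [-8, 46, -31, 0, 25] -> [8, -46, 31, 0, -25] -> [5, -49, 28, -3, -28]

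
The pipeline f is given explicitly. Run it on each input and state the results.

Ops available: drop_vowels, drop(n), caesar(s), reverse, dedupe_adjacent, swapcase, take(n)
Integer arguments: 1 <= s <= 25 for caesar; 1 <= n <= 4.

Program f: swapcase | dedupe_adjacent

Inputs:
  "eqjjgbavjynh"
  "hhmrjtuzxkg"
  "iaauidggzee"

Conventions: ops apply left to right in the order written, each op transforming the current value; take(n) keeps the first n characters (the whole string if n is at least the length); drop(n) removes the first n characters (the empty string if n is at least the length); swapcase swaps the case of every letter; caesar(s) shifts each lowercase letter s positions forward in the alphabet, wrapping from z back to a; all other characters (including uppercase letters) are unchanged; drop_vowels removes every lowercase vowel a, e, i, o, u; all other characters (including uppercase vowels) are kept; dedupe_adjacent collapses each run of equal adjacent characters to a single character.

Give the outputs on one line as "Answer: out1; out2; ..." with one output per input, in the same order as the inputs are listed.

"EQJGBAVJYNH"; "HMRJTUZXKG"; "IAUIDGZE"

Execution, op by op:
  "eqjjgbavjynh" -> "EQJJGBAVJYNH" -> "EQJGBAVJYNH"
  "hhmrjtuzxkg" -> "HHMRJTUZXKG" -> "HMRJTUZXKG"
  "iaauidggzee" -> "IAAUIDGGZEE" -> "IAUIDGZE"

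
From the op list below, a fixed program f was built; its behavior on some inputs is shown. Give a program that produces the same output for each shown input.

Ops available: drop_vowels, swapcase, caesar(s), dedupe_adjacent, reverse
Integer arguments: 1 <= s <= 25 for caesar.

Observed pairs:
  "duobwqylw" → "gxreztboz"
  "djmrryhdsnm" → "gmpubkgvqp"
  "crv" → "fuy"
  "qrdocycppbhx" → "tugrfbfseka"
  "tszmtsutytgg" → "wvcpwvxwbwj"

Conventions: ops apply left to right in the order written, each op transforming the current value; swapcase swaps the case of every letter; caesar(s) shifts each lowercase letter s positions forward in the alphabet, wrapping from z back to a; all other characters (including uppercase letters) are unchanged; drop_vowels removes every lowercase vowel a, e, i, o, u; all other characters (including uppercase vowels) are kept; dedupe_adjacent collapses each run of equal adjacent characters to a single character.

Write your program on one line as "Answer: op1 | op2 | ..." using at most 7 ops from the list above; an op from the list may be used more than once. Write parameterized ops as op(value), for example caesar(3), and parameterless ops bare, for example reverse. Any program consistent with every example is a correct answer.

caesar(3) | swapcase | dedupe_adjacent | reverse | swapcase | reverse

Check, running the answer program on each example:
  "duobwqylw" -> "gxreztboz" -> "GXREZTBOZ" -> "GXREZTBOZ" -> "ZOBTZERXG" -> "zobtzerxg" -> "gxreztboz"
  "djmrryhdsnm" -> "gmpuubkgvqp" -> "GMPUUBKGVQP" -> "GMPUBKGVQP" -> "PQVGKBUPMG" -> "pqvgkbupmg" -> "gmpubkgvqp"
  "crv" -> "fuy" -> "FUY" -> "FUY" -> "YUF" -> "yuf" -> "fuy"
  "qrdocycppbhx" -> "tugrfbfsseka" -> "TUGRFBFSSEKA" -> "TUGRFBFSEKA" -> "AKESFBFRGUT" -> "akesfbfrgut" -> "tugrfbfseka"
  "tszmtsutytgg" -> "wvcpwvxwbwjj" -> "WVCPWVXWBWJJ" -> "WVCPWVXWBWJ" -> "JWBWXVWPCVW" -> "jwbwxvwpcvw" -> "wvcpwvxwbwj"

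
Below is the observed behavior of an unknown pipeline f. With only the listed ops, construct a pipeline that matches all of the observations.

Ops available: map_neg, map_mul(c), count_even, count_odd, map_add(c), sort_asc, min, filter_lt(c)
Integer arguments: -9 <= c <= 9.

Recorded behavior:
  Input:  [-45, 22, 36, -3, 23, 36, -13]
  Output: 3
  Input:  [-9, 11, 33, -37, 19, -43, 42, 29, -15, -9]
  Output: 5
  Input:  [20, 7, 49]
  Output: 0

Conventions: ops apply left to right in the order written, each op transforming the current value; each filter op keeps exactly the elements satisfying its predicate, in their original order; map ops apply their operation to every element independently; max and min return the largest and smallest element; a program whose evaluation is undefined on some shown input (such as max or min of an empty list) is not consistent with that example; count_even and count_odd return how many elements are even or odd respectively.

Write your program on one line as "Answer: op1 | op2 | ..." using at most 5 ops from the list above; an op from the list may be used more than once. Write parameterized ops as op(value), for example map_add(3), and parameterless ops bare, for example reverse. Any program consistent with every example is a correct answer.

filter_lt(6) | map_mul(-5) | map_mul(4) | count_even

Check, running the answer program on each example:
  [-45, 22, 36, -3, 23, 36, -13] -> [-45, -3, -13] -> [225, 15, 65] -> [900, 60, 260] -> 3
  [-9, 11, 33, -37, 19, -43, 42, 29, -15, -9] -> [-9, -37, -43, -15, -9] -> [45, 185, 215, 75, 45] -> [180, 740, 860, 300, 180] -> 5
  [20, 7, 49] -> [] -> [] -> [] -> 0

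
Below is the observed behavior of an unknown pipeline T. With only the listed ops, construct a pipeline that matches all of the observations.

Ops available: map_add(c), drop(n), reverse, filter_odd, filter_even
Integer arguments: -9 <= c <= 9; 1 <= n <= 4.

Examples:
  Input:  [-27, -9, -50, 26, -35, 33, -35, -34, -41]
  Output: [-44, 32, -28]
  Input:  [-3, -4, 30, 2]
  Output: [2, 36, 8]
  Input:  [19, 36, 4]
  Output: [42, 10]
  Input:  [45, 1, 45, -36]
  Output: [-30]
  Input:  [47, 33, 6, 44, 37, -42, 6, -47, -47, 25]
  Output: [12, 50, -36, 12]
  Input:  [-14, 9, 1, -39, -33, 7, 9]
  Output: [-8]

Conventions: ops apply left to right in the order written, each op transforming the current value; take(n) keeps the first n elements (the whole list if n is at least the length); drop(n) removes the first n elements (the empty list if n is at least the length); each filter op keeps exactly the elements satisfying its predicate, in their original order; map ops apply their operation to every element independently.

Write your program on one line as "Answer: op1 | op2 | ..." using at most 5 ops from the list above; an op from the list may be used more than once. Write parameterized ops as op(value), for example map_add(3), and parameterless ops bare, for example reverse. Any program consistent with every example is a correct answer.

map_add(3) | reverse | filter_odd | reverse | map_add(3)

Check, running the answer program on each example:
  [-27, -9, -50, 26, -35, 33, -35, -34, -41] -> [-24, -6, -47, 29, -32, 36, -32, -31, -38] -> [-38, -31, -32, 36, -32, 29, -47, -6, -24] -> [-31, 29, -47] -> [-47, 29, -31] -> [-44, 32, -28]
  [-3, -4, 30, 2] -> [0, -1, 33, 5] -> [5, 33, -1, 0] -> [5, 33, -1] -> [-1, 33, 5] -> [2, 36, 8]
  [19, 36, 4] -> [22, 39, 7] -> [7, 39, 22] -> [7, 39] -> [39, 7] -> [42, 10]
  [45, 1, 45, -36] -> [48, 4, 48, -33] -> [-33, 48, 4, 48] -> [-33] -> [-33] -> [-30]
  [47, 33, 6, 44, 37, -42, 6, -47, -47, 25] -> [50, 36, 9, 47, 40, -39, 9, -44, -44, 28] -> [28, -44, -44, 9, -39, 40, 47, 9, 36, 50] -> [9, -39, 47, 9] -> [9, 47, -39, 9] -> [12, 50, -36, 12]
  [-14, 9, 1, -39, -33, 7, 9] -> [-11, 12, 4, -36, -30, 10, 12] -> [12, 10, -30, -36, 4, 12, -11] -> [-11] -> [-11] -> [-8]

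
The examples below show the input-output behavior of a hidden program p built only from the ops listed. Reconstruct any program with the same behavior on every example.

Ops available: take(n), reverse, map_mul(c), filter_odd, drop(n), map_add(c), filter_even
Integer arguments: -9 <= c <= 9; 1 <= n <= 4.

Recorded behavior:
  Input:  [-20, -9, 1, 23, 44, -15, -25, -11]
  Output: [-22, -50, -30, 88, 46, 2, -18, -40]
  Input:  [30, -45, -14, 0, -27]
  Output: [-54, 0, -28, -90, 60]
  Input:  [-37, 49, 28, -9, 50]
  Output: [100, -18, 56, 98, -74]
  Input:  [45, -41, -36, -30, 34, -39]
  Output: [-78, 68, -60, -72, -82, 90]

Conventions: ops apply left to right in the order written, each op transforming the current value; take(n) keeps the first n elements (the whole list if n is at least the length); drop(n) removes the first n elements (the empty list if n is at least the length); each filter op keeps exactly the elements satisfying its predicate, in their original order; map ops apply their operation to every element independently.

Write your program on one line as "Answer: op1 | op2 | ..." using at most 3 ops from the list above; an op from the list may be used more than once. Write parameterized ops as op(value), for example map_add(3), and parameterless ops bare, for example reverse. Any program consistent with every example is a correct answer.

map_mul(2) | reverse

Check, running the answer program on each example:
  [-20, -9, 1, 23, 44, -15, -25, -11] -> [-40, -18, 2, 46, 88, -30, -50, -22] -> [-22, -50, -30, 88, 46, 2, -18, -40]
  [30, -45, -14, 0, -27] -> [60, -90, -28, 0, -54] -> [-54, 0, -28, -90, 60]
  [-37, 49, 28, -9, 50] -> [-74, 98, 56, -18, 100] -> [100, -18, 56, 98, -74]
  [45, -41, -36, -30, 34, -39] -> [90, -82, -72, -60, 68, -78] -> [-78, 68, -60, -72, -82, 90]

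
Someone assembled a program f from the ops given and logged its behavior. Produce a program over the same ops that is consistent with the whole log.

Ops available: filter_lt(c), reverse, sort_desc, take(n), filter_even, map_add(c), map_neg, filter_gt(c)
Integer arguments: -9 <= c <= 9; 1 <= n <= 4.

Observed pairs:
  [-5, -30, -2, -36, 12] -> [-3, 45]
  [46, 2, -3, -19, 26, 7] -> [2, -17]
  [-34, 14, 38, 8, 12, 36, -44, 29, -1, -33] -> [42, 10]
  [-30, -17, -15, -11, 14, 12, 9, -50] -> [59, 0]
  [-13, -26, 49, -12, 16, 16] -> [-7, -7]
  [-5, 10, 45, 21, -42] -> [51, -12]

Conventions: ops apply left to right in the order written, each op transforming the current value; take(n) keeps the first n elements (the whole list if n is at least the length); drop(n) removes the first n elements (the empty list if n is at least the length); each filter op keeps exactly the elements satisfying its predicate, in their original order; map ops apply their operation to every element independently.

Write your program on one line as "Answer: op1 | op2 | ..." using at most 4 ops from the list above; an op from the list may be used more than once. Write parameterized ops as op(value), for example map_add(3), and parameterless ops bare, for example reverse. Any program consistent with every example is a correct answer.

map_neg | reverse | take(2) | map_add(9)

Check, running the answer program on each example:
  [-5, -30, -2, -36, 12] -> [5, 30, 2, 36, -12] -> [-12, 36, 2, 30, 5] -> [-12, 36] -> [-3, 45]
  [46, 2, -3, -19, 26, 7] -> [-46, -2, 3, 19, -26, -7] -> [-7, -26, 19, 3, -2, -46] -> [-7, -26] -> [2, -17]
  [-34, 14, 38, 8, 12, 36, -44, 29, -1, -33] -> [34, -14, -38, -8, -12, -36, 44, -29, 1, 33] -> [33, 1, -29, 44, -36, -12, -8, -38, -14, 34] -> [33, 1] -> [42, 10]
  [-30, -17, -15, -11, 14, 12, 9, -50] -> [30, 17, 15, 11, -14, -12, -9, 50] -> [50, -9, -12, -14, 11, 15, 17, 30] -> [50, -9] -> [59, 0]
  [-13, -26, 49, -12, 16, 16] -> [13, 26, -49, 12, -16, -16] -> [-16, -16, 12, -49, 26, 13] -> [-16, -16] -> [-7, -7]
  [-5, 10, 45, 21, -42] -> [5, -10, -45, -21, 42] -> [42, -21, -45, -10, 5] -> [42, -21] -> [51, -12]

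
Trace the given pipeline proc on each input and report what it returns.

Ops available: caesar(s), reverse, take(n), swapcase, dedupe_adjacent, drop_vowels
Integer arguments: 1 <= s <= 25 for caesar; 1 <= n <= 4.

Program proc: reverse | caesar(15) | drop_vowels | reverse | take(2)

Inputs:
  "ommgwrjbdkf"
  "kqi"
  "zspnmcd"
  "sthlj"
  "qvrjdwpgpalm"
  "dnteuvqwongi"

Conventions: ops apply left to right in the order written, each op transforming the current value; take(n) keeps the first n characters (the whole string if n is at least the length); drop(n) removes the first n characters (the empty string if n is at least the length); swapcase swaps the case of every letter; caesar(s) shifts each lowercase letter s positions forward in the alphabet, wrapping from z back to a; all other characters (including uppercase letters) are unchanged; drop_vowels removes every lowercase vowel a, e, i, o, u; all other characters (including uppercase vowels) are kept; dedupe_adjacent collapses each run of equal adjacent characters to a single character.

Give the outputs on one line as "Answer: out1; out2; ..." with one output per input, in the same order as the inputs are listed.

Execution, op by op:
  "ommgwrjbdkf" -> "fkdbjrwgmmo" -> "uzsqyglvbbd" -> "zsqyglvbbd" -> "dbbvlgyqsz" -> "db"
  "kqi" -> "iqk" -> "xfz" -> "xfz" -> "zfx" -> "zf"
  "zspnmcd" -> "dcmnpsz" -> "srbceho" -> "srbch" -> "hcbrs" -> "hc"
  "sthlj" -> "jlhts" -> "yawih" -> "ywh" -> "hwy" -> "hw"
  "qvrjdwpgpalm" -> "mlapgpwdjrvq" -> "bapevelsygkf" -> "bpvlsygkf" -> "fkgyslvpb" -> "fk"
  "dnteuvqwongi" -> "ignowqvuetnd" -> "xvcdlfkjtics" -> "xvcdlfkjtcs" -> "sctjkfldcvx" -> "sc"

"db"; "zf"; "hc"; "hw"; "fk"; "sc"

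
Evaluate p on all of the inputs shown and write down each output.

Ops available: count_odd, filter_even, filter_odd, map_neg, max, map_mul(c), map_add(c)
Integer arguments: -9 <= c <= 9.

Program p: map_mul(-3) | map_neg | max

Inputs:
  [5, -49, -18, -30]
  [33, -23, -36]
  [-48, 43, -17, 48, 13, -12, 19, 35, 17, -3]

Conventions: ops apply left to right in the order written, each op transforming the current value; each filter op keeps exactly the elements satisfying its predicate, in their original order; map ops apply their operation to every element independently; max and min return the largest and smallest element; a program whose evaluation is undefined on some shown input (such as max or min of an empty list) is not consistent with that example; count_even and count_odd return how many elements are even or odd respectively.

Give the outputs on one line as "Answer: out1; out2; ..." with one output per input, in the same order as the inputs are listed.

15; 99; 144

Execution, op by op:
  [5, -49, -18, -30] -> [-15, 147, 54, 90] -> [15, -147, -54, -90] -> 15
  [33, -23, -36] -> [-99, 69, 108] -> [99, -69, -108] -> 99
  [-48, 43, -17, 48, 13, -12, 19, 35, 17, -3] -> [144, -129, 51, -144, -39, 36, -57, -105, -51, 9] -> [-144, 129, -51, 144, 39, -36, 57, 105, 51, -9] -> 144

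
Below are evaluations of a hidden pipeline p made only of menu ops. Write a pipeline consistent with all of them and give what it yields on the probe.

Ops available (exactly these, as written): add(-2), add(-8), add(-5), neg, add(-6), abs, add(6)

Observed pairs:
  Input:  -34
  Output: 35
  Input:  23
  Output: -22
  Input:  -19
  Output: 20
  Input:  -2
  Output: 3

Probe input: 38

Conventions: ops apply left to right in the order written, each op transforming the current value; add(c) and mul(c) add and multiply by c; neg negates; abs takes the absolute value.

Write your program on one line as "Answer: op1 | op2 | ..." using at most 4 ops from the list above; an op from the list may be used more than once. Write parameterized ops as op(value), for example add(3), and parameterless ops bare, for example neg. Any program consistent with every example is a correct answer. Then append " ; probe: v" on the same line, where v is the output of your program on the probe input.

neg | add(6) | add(-5) ; probe: -37

Check, running the answer program on each example:
  -34 -> 34 -> 40 -> 35
  23 -> -23 -> -17 -> -22
  -19 -> 19 -> 25 -> 20
  -2 -> 2 -> 8 -> 3
  probe: 38 -> -38 -> -32 -> -37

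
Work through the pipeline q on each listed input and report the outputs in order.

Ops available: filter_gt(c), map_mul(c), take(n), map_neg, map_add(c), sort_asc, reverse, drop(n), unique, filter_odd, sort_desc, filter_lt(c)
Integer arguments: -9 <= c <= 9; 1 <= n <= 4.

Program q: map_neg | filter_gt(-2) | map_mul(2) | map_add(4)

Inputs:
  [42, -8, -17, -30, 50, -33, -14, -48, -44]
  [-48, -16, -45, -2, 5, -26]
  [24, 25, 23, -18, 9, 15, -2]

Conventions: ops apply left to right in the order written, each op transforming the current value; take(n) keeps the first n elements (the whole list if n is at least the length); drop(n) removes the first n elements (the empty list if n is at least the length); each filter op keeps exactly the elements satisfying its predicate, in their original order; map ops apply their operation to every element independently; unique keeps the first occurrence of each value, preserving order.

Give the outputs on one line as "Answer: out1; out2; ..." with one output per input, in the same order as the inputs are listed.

Execution, op by op:
  [42, -8, -17, -30, 50, -33, -14, -48, -44] -> [-42, 8, 17, 30, -50, 33, 14, 48, 44] -> [8, 17, 30, 33, 14, 48, 44] -> [16, 34, 60, 66, 28, 96, 88] -> [20, 38, 64, 70, 32, 100, 92]
  [-48, -16, -45, -2, 5, -26] -> [48, 16, 45, 2, -5, 26] -> [48, 16, 45, 2, 26] -> [96, 32, 90, 4, 52] -> [100, 36, 94, 8, 56]
  [24, 25, 23, -18, 9, 15, -2] -> [-24, -25, -23, 18, -9, -15, 2] -> [18, 2] -> [36, 4] -> [40, 8]

[20, 38, 64, 70, 32, 100, 92]; [100, 36, 94, 8, 56]; [40, 8]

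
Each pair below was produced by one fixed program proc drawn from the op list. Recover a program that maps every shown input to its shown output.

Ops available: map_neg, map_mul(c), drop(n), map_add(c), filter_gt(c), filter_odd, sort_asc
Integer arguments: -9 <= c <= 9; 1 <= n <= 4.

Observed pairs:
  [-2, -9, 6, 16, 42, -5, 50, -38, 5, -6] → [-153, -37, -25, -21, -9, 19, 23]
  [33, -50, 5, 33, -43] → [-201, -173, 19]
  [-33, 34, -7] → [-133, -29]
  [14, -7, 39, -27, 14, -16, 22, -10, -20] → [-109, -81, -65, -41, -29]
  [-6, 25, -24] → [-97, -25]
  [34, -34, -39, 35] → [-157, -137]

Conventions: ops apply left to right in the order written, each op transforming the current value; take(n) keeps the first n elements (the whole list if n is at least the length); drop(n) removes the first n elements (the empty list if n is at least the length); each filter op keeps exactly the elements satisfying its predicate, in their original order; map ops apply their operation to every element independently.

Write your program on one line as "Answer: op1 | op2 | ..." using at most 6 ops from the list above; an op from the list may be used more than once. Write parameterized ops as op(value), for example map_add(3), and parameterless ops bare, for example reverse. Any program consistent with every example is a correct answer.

map_mul(-1) | filter_gt(-8) | map_neg | map_mul(4) | map_add(-1) | sort_asc

Check, running the answer program on each example:
  [-2, -9, 6, 16, 42, -5, 50, -38, 5, -6] -> [2, 9, -6, -16, -42, 5, -50, 38, -5, 6] -> [2, 9, -6, 5, 38, -5, 6] -> [-2, -9, 6, -5, -38, 5, -6] -> [-8, -36, 24, -20, -152, 20, -24] -> [-9, -37, 23, -21, -153, 19, -25] -> [-153, -37, -25, -21, -9, 19, 23]
  [33, -50, 5, 33, -43] -> [-33, 50, -5, -33, 43] -> [50, -5, 43] -> [-50, 5, -43] -> [-200, 20, -172] -> [-201, 19, -173] -> [-201, -173, 19]
  [-33, 34, -7] -> [33, -34, 7] -> [33, 7] -> [-33, -7] -> [-132, -28] -> [-133, -29] -> [-133, -29]
  [14, -7, 39, -27, 14, -16, 22, -10, -20] -> [-14, 7, -39, 27, -14, 16, -22, 10, 20] -> [7, 27, 16, 10, 20] -> [-7, -27, -16, -10, -20] -> [-28, -108, -64, -40, -80] -> [-29, -109, -65, -41, -81] -> [-109, -81, -65, -41, -29]
  [-6, 25, -24] -> [6, -25, 24] -> [6, 24] -> [-6, -24] -> [-24, -96] -> [-25, -97] -> [-97, -25]
  [34, -34, -39, 35] -> [-34, 34, 39, -35] -> [34, 39] -> [-34, -39] -> [-136, -156] -> [-137, -157] -> [-157, -137]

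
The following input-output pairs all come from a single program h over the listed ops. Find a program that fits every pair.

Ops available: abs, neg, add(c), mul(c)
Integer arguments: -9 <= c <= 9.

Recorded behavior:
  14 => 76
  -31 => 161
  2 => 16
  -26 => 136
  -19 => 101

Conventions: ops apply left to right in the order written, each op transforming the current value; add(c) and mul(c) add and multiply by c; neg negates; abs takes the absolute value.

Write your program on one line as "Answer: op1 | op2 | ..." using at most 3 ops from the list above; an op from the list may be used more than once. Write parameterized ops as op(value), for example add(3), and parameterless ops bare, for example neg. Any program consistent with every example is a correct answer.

mul(-5) | abs | add(6)

Check, running the answer program on each example:
  14 -> -70 -> 70 -> 76
  -31 -> 155 -> 155 -> 161
  2 -> -10 -> 10 -> 16
  -26 -> 130 -> 130 -> 136
  -19 -> 95 -> 95 -> 101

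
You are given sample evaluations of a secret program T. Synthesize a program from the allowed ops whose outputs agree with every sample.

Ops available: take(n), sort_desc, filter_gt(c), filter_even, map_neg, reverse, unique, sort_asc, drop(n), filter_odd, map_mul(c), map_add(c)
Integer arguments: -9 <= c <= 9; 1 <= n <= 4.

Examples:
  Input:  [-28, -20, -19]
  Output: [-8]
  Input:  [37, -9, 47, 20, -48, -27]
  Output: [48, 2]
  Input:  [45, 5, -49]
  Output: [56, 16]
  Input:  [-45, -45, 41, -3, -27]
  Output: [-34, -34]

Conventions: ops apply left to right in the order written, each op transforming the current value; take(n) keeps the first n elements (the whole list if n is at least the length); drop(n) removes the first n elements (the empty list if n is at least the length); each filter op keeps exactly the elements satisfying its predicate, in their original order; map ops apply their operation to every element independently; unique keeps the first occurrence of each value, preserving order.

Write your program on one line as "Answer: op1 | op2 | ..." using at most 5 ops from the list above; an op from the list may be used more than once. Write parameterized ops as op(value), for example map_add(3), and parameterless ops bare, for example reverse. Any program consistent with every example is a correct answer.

filter_odd | map_add(2) | take(2) | map_add(9)

Check, running the answer program on each example:
  [-28, -20, -19] -> [-19] -> [-17] -> [-17] -> [-8]
  [37, -9, 47, 20, -48, -27] -> [37, -9, 47, -27] -> [39, -7, 49, -25] -> [39, -7] -> [48, 2]
  [45, 5, -49] -> [45, 5, -49] -> [47, 7, -47] -> [47, 7] -> [56, 16]
  [-45, -45, 41, -3, -27] -> [-45, -45, 41, -3, -27] -> [-43, -43, 43, -1, -25] -> [-43, -43] -> [-34, -34]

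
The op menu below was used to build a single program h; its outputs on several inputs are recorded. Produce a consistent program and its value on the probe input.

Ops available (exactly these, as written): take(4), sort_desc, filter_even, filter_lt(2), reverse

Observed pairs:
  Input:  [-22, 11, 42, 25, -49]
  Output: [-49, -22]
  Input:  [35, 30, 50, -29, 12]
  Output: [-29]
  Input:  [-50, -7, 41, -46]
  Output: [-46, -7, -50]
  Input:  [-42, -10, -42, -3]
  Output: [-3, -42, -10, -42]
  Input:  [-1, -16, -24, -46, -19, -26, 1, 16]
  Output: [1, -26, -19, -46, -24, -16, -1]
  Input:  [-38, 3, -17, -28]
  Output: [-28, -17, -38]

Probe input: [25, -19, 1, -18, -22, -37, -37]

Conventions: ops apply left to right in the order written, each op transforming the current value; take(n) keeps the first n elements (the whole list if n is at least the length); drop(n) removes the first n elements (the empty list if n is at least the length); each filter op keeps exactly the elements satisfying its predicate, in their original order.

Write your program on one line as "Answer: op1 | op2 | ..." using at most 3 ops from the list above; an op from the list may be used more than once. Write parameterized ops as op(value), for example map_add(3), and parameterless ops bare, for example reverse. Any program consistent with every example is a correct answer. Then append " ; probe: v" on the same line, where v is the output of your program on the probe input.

filter_lt(2) | reverse ; probe: [-37, -37, -22, -18, 1, -19]

Check, running the answer program on each example:
  [-22, 11, 42, 25, -49] -> [-22, -49] -> [-49, -22]
  [35, 30, 50, -29, 12] -> [-29] -> [-29]
  [-50, -7, 41, -46] -> [-50, -7, -46] -> [-46, -7, -50]
  [-42, -10, -42, -3] -> [-42, -10, -42, -3] -> [-3, -42, -10, -42]
  [-1, -16, -24, -46, -19, -26, 1, 16] -> [-1, -16, -24, -46, -19, -26, 1] -> [1, -26, -19, -46, -24, -16, -1]
  [-38, 3, -17, -28] -> [-38, -17, -28] -> [-28, -17, -38]
  probe: [25, -19, 1, -18, -22, -37, -37] -> [-19, 1, -18, -22, -37, -37] -> [-37, -37, -22, -18, 1, -19]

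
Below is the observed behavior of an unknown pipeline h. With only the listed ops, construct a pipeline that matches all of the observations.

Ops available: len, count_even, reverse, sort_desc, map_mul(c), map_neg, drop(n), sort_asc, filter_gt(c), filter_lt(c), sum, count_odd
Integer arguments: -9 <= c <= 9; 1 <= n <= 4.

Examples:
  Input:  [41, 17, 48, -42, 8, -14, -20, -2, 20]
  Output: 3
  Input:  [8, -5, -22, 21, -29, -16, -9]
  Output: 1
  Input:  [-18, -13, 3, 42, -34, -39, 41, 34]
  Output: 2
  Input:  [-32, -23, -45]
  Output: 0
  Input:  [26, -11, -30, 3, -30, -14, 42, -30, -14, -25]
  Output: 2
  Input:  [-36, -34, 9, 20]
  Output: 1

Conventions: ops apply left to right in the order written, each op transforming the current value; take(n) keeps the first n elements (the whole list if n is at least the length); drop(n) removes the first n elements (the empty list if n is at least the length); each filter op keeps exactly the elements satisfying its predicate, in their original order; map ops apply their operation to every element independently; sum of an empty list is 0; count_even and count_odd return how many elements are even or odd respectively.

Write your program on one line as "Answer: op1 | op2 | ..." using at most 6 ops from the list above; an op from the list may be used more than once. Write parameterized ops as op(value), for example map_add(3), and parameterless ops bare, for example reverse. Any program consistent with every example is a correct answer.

map_mul(-1) | reverse | filter_lt(-5) | sort_asc | sort_desc | count_even

Check, running the answer program on each example:
  [41, 17, 48, -42, 8, -14, -20, -2, 20] -> [-41, -17, -48, 42, -8, 14, 20, 2, -20] -> [-20, 2, 20, 14, -8, 42, -48, -17, -41] -> [-20, -8, -48, -17, -41] -> [-48, -41, -20, -17, -8] -> [-8, -17, -20, -41, -48] -> 3
  [8, -5, -22, 21, -29, -16, -9] -> [-8, 5, 22, -21, 29, 16, 9] -> [9, 16, 29, -21, 22, 5, -8] -> [-21, -8] -> [-21, -8] -> [-8, -21] -> 1
  [-18, -13, 3, 42, -34, -39, 41, 34] -> [18, 13, -3, -42, 34, 39, -41, -34] -> [-34, -41, 39, 34, -42, -3, 13, 18] -> [-34, -41, -42] -> [-42, -41, -34] -> [-34, -41, -42] -> 2
  [-32, -23, -45] -> [32, 23, 45] -> [45, 23, 32] -> [] -> [] -> [] -> 0
  [26, -11, -30, 3, -30, -14, 42, -30, -14, -25] -> [-26, 11, 30, -3, 30, 14, -42, 30, 14, 25] -> [25, 14, 30, -42, 14, 30, -3, 30, 11, -26] -> [-42, -26] -> [-42, -26] -> [-26, -42] -> 2
  [-36, -34, 9, 20] -> [36, 34, -9, -20] -> [-20, -9, 34, 36] -> [-20, -9] -> [-20, -9] -> [-9, -20] -> 1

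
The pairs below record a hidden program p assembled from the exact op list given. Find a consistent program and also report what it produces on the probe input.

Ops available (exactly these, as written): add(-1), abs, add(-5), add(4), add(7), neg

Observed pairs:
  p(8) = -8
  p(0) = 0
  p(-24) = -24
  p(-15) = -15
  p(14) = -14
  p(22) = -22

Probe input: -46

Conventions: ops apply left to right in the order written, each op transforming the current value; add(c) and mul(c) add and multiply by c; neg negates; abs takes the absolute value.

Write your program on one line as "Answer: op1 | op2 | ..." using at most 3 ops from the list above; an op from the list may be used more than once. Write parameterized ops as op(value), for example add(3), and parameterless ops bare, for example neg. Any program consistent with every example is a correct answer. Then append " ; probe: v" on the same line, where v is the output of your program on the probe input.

abs | neg ; probe: -46

Check, running the answer program on each example:
  8 -> 8 -> -8
  0 -> 0 -> 0
  -24 -> 24 -> -24
  -15 -> 15 -> -15
  14 -> 14 -> -14
  22 -> 22 -> -22
  probe: -46 -> 46 -> -46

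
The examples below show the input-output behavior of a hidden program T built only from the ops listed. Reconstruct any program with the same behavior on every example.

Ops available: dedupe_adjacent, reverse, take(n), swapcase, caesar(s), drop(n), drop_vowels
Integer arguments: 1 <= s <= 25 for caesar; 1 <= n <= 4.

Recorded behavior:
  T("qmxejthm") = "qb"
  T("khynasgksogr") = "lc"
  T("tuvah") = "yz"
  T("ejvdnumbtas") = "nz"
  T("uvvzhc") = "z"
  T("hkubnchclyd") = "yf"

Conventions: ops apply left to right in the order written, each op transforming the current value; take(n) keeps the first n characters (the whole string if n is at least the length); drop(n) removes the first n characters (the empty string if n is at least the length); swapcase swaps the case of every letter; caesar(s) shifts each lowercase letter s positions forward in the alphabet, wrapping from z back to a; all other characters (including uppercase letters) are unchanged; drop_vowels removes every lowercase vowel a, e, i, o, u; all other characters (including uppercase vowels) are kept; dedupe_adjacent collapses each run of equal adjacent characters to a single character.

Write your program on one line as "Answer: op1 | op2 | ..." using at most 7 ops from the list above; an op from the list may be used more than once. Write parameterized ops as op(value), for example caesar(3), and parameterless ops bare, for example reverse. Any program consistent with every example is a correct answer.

drop(1) | take(4) | caesar(4) | drop_vowels | take(2) | dedupe_adjacent

Check, running the answer program on each example:
  "qmxejthm" -> "mxejthm" -> "mxej" -> "qbin" -> "qbn" -> "qb" -> "qb"
  "khynasgksogr" -> "hynasgksogr" -> "hyna" -> "lcre" -> "lcr" -> "lc" -> "lc"
  "tuvah" -> "uvah" -> "uvah" -> "yzel" -> "yzl" -> "yz" -> "yz"
  "ejvdnumbtas" -> "jvdnumbtas" -> "jvdn" -> "nzhr" -> "nzhr" -> "nz" -> "nz"
  "uvvzhc" -> "vvzhc" -> "vvzh" -> "zzdl" -> "zzdl" -> "zz" -> "z"
  "hkubnchclyd" -> "kubnchclyd" -> "kubn" -> "oyfr" -> "yfr" -> "yf" -> "yf"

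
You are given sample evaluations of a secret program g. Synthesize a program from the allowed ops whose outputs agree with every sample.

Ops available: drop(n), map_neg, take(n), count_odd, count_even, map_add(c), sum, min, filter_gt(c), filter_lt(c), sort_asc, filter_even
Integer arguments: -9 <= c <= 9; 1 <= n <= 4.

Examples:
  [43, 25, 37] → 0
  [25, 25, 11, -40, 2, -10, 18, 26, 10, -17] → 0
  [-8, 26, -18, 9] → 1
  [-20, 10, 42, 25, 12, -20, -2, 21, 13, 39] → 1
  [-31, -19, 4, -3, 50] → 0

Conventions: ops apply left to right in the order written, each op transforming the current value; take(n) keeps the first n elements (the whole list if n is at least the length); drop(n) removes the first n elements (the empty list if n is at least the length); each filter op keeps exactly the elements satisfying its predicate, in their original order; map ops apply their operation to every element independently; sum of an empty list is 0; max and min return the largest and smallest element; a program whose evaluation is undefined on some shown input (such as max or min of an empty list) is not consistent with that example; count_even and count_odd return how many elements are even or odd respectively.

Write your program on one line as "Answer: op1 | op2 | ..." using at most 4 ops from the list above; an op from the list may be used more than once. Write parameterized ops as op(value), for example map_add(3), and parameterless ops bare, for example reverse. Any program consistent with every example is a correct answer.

take(1) | filter_lt(1) | map_add(-9) | count_odd

Check, running the answer program on each example:
  [43, 25, 37] -> [43] -> [] -> [] -> 0
  [25, 25, 11, -40, 2, -10, 18, 26, 10, -17] -> [25] -> [] -> [] -> 0
  [-8, 26, -18, 9] -> [-8] -> [-8] -> [-17] -> 1
  [-20, 10, 42, 25, 12, -20, -2, 21, 13, 39] -> [-20] -> [-20] -> [-29] -> 1
  [-31, -19, 4, -3, 50] -> [-31] -> [-31] -> [-40] -> 0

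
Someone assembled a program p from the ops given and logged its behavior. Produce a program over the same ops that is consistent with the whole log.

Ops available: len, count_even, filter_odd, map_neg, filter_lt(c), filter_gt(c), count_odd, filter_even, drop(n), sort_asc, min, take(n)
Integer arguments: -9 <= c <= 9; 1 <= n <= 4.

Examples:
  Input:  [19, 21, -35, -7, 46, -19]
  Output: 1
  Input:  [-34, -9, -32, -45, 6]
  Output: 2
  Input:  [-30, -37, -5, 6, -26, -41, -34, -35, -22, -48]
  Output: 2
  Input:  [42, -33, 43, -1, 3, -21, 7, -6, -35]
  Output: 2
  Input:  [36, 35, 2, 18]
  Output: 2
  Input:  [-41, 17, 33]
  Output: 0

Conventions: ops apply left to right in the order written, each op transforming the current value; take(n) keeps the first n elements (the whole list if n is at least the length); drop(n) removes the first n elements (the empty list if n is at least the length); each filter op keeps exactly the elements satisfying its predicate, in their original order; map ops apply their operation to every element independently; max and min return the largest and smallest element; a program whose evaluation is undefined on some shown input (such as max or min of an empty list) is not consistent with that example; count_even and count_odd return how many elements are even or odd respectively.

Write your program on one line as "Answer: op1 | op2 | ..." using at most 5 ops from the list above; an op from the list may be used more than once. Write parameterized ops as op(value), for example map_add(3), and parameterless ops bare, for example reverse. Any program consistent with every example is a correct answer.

filter_even | map_neg | take(2) | len

Check, running the answer program on each example:
  [19, 21, -35, -7, 46, -19] -> [46] -> [-46] -> [-46] -> 1
  [-34, -9, -32, -45, 6] -> [-34, -32, 6] -> [34, 32, -6] -> [34, 32] -> 2
  [-30, -37, -5, 6, -26, -41, -34, -35, -22, -48] -> [-30, 6, -26, -34, -22, -48] -> [30, -6, 26, 34, 22, 48] -> [30, -6] -> 2
  [42, -33, 43, -1, 3, -21, 7, -6, -35] -> [42, -6] -> [-42, 6] -> [-42, 6] -> 2
  [36, 35, 2, 18] -> [36, 2, 18] -> [-36, -2, -18] -> [-36, -2] -> 2
  [-41, 17, 33] -> [] -> [] -> [] -> 0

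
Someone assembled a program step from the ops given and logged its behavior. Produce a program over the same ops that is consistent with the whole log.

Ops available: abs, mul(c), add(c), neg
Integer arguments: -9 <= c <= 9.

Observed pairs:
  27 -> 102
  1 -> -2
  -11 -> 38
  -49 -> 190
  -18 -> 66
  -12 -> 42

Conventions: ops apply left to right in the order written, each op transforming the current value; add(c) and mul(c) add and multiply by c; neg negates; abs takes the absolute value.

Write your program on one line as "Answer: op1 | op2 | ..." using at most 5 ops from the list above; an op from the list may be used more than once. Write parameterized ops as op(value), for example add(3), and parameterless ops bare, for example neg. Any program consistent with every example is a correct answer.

abs | mul(4) | neg | add(6) | neg

Check, running the answer program on each example:
  27 -> 27 -> 108 -> -108 -> -102 -> 102
  1 -> 1 -> 4 -> -4 -> 2 -> -2
  -11 -> 11 -> 44 -> -44 -> -38 -> 38
  -49 -> 49 -> 196 -> -196 -> -190 -> 190
  -18 -> 18 -> 72 -> -72 -> -66 -> 66
  -12 -> 12 -> 48 -> -48 -> -42 -> 42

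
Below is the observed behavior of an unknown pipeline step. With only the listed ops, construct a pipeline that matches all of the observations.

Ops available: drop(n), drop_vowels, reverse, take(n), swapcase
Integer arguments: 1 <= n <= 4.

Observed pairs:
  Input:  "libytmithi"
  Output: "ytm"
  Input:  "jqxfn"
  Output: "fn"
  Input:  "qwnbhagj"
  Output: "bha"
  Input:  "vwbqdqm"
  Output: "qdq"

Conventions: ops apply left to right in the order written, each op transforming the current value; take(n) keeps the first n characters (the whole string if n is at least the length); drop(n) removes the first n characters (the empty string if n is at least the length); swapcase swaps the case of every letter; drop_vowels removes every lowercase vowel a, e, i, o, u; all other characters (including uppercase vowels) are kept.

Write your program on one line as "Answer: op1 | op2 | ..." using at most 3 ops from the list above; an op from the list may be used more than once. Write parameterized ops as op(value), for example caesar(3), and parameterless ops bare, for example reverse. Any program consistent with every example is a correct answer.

drop(2) | take(4) | drop(1)

Check, running the answer program on each example:
  "libytmithi" -> "bytmithi" -> "bytm" -> "ytm"
  "jqxfn" -> "xfn" -> "xfn" -> "fn"
  "qwnbhagj" -> "nbhagj" -> "nbha" -> "bha"
  "vwbqdqm" -> "bqdqm" -> "bqdq" -> "qdq"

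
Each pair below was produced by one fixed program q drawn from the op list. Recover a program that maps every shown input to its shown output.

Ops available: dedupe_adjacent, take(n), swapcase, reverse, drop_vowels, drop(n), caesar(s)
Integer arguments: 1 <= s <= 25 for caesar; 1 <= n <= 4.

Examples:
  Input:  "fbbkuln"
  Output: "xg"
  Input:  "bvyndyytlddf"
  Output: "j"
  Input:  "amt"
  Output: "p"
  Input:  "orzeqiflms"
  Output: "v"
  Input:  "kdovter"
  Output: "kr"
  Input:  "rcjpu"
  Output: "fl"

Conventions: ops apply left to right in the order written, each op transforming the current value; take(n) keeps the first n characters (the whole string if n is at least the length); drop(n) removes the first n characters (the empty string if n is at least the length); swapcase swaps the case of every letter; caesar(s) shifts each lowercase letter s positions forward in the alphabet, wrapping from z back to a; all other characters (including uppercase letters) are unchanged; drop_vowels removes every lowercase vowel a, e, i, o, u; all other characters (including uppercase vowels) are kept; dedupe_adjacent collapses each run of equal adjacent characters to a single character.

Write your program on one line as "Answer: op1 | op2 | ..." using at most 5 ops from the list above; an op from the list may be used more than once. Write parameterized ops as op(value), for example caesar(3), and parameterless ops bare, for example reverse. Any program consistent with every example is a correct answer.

caesar(4) | drop(2) | caesar(18) | take(2) | drop_vowels

Check, running the answer program on each example:
  "fbbkuln" -> "jffoypr" -> "foypr" -> "xgqhj" -> "xg" -> "xg"
  "bvyndyytlddf" -> "fzcrhccxphhj" -> "crhccxphhj" -> "ujzuuphzzb" -> "uj" -> "j"
  "amt" -> "eqx" -> "x" -> "p" -> "p" -> "p"
  "orzeqiflms" -> "svdiumjpqw" -> "diumjpqw" -> "vamebhio" -> "va" -> "v"
  "kdovter" -> "ohszxiv" -> "szxiv" -> "krpan" -> "kr" -> "kr"
  "rcjpu" -> "vgnty" -> "nty" -> "flq" -> "fl" -> "fl"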